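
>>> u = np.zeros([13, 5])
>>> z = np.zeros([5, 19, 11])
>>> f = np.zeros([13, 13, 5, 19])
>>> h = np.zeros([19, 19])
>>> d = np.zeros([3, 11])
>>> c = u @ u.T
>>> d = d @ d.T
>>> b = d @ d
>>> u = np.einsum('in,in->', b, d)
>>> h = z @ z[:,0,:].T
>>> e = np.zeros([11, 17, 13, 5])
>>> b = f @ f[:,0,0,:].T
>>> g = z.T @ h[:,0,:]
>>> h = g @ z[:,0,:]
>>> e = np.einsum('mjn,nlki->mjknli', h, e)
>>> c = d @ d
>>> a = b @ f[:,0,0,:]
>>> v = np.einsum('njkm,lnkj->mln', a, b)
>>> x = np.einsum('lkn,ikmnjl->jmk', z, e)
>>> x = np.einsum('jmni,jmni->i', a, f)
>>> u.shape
()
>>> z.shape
(5, 19, 11)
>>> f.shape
(13, 13, 5, 19)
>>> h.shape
(11, 19, 11)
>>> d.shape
(3, 3)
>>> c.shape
(3, 3)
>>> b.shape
(13, 13, 5, 13)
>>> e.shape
(11, 19, 13, 11, 17, 5)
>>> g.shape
(11, 19, 5)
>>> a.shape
(13, 13, 5, 19)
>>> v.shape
(19, 13, 13)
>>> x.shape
(19,)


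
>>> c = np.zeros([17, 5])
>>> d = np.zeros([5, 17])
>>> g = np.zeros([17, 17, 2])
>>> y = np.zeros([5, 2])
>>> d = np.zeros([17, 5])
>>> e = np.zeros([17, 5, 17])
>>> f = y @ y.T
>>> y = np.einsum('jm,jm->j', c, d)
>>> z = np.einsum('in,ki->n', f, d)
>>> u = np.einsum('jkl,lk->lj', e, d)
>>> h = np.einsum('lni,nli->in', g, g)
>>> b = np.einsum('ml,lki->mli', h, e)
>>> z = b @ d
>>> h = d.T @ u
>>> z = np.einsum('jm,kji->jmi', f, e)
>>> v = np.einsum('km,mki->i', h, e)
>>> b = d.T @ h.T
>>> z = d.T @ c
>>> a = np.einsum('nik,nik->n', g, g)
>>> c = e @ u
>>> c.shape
(17, 5, 17)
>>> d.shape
(17, 5)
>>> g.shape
(17, 17, 2)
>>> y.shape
(17,)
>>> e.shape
(17, 5, 17)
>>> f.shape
(5, 5)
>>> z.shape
(5, 5)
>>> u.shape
(17, 17)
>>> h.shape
(5, 17)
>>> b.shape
(5, 5)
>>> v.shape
(17,)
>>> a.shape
(17,)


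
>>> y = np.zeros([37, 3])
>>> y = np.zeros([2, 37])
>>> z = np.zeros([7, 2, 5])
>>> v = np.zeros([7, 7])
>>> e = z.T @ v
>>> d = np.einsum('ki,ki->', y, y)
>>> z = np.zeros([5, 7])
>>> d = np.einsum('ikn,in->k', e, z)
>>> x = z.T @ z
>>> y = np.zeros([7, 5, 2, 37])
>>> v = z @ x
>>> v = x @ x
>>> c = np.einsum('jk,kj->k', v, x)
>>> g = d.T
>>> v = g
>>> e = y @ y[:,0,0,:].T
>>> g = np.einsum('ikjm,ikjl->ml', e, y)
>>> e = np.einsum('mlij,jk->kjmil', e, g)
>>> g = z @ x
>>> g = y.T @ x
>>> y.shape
(7, 5, 2, 37)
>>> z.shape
(5, 7)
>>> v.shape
(2,)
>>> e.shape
(37, 7, 7, 2, 5)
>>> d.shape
(2,)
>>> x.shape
(7, 7)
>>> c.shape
(7,)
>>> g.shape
(37, 2, 5, 7)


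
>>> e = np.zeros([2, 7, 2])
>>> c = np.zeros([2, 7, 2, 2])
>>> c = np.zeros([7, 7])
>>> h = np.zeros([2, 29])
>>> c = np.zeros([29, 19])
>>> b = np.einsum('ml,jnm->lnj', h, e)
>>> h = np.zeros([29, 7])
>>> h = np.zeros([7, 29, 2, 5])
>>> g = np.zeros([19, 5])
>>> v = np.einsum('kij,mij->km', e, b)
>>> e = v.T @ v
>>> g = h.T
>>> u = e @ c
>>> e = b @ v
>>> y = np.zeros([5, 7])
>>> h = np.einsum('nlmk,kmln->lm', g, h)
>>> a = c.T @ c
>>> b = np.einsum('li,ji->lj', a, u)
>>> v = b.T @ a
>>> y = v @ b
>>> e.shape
(29, 7, 29)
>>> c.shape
(29, 19)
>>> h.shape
(2, 29)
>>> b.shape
(19, 29)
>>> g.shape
(5, 2, 29, 7)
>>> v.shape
(29, 19)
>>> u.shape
(29, 19)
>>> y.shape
(29, 29)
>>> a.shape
(19, 19)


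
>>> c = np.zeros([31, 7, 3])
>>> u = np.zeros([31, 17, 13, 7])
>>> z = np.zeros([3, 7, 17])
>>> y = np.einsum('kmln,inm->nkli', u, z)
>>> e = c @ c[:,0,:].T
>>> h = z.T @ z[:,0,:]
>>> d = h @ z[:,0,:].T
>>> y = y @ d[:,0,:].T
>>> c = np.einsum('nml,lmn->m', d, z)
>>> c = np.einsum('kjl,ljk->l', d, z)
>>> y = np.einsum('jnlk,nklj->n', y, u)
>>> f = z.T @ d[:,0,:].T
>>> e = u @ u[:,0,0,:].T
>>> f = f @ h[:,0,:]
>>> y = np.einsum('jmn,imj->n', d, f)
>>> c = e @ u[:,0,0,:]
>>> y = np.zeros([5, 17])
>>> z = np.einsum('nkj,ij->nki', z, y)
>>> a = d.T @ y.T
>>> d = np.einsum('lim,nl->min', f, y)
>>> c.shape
(31, 17, 13, 7)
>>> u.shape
(31, 17, 13, 7)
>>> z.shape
(3, 7, 5)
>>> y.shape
(5, 17)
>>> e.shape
(31, 17, 13, 31)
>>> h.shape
(17, 7, 17)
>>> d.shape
(17, 7, 5)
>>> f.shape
(17, 7, 17)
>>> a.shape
(3, 7, 5)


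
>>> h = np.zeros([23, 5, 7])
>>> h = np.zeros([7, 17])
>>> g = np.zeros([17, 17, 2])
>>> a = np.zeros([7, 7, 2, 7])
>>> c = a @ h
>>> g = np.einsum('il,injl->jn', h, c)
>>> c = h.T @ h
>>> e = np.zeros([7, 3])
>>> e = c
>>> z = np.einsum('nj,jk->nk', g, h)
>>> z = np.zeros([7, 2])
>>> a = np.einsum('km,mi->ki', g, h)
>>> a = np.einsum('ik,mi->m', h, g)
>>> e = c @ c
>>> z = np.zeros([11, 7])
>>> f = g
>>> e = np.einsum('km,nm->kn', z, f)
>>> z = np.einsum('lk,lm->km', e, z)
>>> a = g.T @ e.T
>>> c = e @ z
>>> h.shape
(7, 17)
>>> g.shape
(2, 7)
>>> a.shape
(7, 11)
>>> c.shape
(11, 7)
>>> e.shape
(11, 2)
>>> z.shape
(2, 7)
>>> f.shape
(2, 7)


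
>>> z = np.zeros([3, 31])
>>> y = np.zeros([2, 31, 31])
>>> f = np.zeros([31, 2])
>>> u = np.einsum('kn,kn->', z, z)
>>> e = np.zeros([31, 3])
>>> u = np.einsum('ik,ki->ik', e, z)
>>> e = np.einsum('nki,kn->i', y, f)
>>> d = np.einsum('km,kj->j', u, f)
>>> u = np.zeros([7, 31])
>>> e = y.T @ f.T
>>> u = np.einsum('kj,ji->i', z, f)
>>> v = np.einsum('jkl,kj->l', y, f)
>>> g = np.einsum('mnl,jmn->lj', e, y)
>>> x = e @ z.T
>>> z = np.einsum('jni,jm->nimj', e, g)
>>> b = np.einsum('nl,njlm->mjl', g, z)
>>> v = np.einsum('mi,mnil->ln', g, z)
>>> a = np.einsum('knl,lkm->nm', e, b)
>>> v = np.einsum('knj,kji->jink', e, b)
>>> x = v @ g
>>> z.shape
(31, 31, 2, 31)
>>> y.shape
(2, 31, 31)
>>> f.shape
(31, 2)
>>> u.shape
(2,)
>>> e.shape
(31, 31, 31)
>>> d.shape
(2,)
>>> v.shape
(31, 2, 31, 31)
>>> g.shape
(31, 2)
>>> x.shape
(31, 2, 31, 2)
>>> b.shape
(31, 31, 2)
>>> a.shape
(31, 2)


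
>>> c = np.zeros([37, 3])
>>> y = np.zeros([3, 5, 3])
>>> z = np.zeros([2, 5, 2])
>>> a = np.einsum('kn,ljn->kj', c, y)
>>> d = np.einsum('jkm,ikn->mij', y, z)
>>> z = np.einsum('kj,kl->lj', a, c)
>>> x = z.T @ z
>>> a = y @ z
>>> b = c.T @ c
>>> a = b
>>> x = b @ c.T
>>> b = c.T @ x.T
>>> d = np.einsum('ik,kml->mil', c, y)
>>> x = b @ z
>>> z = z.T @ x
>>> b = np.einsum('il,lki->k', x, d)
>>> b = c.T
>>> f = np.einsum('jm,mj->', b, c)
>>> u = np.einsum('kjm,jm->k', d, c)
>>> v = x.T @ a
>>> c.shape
(37, 3)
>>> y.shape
(3, 5, 3)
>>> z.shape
(5, 5)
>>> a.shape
(3, 3)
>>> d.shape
(5, 37, 3)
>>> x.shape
(3, 5)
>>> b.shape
(3, 37)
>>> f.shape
()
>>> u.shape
(5,)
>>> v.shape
(5, 3)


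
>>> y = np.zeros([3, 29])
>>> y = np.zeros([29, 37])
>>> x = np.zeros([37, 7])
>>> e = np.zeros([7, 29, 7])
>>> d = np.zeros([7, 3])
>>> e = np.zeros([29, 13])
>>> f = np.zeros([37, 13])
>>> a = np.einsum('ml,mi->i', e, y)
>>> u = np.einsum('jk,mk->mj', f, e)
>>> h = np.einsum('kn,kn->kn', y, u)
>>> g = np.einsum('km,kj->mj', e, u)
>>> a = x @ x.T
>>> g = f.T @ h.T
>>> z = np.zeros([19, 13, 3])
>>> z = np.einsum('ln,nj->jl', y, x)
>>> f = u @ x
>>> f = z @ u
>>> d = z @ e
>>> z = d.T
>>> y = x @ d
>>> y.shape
(37, 13)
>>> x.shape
(37, 7)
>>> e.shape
(29, 13)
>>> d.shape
(7, 13)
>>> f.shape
(7, 37)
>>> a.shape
(37, 37)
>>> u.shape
(29, 37)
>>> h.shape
(29, 37)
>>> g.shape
(13, 29)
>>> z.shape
(13, 7)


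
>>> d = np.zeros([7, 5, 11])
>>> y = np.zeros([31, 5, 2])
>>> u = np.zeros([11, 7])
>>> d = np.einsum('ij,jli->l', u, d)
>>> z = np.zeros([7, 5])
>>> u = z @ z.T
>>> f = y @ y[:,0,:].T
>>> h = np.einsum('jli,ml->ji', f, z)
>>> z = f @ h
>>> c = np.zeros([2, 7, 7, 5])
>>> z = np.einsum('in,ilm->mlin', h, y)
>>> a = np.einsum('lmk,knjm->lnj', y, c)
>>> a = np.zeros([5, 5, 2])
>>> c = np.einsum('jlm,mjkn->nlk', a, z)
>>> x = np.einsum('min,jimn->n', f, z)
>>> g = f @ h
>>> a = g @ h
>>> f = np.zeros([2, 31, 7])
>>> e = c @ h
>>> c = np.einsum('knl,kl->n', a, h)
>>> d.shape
(5,)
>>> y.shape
(31, 5, 2)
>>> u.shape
(7, 7)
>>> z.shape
(2, 5, 31, 31)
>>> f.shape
(2, 31, 7)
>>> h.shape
(31, 31)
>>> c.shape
(5,)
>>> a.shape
(31, 5, 31)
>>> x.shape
(31,)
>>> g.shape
(31, 5, 31)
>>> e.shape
(31, 5, 31)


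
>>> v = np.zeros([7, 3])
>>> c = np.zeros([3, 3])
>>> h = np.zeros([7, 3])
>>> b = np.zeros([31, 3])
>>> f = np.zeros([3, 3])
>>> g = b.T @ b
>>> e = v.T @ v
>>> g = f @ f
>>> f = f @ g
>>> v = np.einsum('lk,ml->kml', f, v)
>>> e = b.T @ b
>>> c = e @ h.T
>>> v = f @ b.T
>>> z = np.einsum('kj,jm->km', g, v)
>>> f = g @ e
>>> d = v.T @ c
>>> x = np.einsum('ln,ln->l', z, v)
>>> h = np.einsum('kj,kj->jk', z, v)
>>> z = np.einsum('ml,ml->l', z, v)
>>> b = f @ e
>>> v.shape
(3, 31)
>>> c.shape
(3, 7)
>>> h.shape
(31, 3)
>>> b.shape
(3, 3)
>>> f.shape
(3, 3)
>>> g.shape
(3, 3)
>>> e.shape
(3, 3)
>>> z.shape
(31,)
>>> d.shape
(31, 7)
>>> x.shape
(3,)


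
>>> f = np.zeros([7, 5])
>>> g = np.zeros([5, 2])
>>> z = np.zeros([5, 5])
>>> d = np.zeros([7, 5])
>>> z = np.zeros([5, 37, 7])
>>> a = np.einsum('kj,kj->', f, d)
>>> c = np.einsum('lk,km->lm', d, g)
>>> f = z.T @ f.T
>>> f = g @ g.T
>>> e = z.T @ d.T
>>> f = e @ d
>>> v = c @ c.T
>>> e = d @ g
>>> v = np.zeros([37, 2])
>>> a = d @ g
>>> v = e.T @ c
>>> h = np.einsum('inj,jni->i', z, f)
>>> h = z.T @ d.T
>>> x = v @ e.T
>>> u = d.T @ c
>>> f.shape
(7, 37, 5)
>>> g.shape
(5, 2)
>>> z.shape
(5, 37, 7)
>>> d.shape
(7, 5)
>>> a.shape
(7, 2)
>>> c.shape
(7, 2)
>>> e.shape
(7, 2)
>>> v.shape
(2, 2)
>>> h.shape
(7, 37, 7)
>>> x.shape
(2, 7)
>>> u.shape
(5, 2)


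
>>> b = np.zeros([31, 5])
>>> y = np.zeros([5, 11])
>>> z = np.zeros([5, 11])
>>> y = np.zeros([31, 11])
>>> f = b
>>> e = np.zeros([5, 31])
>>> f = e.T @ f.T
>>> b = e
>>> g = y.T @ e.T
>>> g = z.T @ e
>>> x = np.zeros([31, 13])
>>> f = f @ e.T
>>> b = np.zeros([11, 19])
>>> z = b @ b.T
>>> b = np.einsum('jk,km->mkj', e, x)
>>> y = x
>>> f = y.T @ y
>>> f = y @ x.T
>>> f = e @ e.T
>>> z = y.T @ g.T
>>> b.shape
(13, 31, 5)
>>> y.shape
(31, 13)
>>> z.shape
(13, 11)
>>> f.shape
(5, 5)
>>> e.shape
(5, 31)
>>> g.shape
(11, 31)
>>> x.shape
(31, 13)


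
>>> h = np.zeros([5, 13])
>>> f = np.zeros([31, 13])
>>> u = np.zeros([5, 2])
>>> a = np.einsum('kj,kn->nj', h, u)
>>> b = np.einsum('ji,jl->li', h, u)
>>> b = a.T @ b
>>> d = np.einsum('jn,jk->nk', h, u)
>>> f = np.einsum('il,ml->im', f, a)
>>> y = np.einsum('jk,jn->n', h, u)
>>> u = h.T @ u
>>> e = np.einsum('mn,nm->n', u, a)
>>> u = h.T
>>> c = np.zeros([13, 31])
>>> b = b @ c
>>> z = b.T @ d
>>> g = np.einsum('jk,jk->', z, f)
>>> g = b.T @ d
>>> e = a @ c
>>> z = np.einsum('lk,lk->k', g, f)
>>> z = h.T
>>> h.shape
(5, 13)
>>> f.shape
(31, 2)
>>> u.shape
(13, 5)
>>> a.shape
(2, 13)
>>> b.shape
(13, 31)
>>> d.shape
(13, 2)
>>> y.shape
(2,)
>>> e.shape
(2, 31)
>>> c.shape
(13, 31)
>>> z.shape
(13, 5)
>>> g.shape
(31, 2)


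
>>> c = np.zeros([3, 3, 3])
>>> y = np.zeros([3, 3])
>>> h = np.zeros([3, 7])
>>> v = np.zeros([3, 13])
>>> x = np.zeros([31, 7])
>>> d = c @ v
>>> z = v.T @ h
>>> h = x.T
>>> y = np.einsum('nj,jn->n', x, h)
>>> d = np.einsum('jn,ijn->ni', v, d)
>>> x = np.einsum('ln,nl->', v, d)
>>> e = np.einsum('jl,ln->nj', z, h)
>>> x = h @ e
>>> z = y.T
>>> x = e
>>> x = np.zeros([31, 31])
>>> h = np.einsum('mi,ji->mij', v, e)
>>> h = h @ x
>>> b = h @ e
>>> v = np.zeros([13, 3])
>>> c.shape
(3, 3, 3)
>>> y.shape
(31,)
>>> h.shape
(3, 13, 31)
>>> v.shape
(13, 3)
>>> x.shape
(31, 31)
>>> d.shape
(13, 3)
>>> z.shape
(31,)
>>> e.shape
(31, 13)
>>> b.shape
(3, 13, 13)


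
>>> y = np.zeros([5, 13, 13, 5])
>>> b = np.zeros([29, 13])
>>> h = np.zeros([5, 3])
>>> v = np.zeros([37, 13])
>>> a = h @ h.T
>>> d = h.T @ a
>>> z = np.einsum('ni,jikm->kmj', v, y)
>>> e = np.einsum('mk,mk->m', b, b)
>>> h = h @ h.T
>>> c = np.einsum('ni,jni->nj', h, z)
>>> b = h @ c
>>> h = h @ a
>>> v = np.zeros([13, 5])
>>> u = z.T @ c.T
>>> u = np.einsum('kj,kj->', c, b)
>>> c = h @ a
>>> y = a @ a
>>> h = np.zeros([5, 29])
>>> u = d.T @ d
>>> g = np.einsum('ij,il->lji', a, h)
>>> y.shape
(5, 5)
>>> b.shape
(5, 13)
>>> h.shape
(5, 29)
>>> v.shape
(13, 5)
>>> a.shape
(5, 5)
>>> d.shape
(3, 5)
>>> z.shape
(13, 5, 5)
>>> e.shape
(29,)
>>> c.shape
(5, 5)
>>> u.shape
(5, 5)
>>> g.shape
(29, 5, 5)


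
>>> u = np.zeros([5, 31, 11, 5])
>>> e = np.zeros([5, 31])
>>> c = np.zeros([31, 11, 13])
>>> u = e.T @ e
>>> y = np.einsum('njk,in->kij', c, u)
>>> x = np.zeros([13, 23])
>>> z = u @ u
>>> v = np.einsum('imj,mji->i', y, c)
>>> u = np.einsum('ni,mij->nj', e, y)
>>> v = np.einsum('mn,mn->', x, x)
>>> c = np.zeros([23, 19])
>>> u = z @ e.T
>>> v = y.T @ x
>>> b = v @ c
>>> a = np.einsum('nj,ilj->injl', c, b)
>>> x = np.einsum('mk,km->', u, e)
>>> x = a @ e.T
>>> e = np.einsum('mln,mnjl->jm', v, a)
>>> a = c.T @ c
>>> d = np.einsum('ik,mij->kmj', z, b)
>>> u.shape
(31, 5)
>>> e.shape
(19, 11)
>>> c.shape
(23, 19)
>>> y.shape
(13, 31, 11)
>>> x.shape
(11, 23, 19, 5)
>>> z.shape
(31, 31)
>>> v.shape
(11, 31, 23)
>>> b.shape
(11, 31, 19)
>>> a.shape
(19, 19)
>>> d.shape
(31, 11, 19)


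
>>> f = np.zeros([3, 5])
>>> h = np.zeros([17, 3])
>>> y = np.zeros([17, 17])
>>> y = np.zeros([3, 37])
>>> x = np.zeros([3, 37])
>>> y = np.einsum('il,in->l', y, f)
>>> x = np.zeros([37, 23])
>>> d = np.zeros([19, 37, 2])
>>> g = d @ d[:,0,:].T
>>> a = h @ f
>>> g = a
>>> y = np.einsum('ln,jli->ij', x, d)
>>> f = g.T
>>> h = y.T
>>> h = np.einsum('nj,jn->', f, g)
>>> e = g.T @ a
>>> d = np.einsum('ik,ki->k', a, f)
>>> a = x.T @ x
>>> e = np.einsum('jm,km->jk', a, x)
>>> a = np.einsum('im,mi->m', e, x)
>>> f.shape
(5, 17)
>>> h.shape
()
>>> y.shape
(2, 19)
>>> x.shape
(37, 23)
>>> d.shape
(5,)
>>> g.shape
(17, 5)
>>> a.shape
(37,)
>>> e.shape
(23, 37)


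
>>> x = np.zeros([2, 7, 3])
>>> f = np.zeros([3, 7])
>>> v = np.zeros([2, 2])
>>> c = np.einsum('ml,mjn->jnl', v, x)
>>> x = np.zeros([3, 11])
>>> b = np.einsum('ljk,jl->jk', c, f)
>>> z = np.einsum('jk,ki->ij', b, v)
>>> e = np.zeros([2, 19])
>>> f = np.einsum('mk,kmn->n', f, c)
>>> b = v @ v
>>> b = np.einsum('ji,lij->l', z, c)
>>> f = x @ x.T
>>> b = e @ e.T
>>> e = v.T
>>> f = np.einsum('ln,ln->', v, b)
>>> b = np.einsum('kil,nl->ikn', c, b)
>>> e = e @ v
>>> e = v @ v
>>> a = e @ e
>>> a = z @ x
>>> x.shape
(3, 11)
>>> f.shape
()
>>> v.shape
(2, 2)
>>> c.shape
(7, 3, 2)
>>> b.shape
(3, 7, 2)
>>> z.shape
(2, 3)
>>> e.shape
(2, 2)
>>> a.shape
(2, 11)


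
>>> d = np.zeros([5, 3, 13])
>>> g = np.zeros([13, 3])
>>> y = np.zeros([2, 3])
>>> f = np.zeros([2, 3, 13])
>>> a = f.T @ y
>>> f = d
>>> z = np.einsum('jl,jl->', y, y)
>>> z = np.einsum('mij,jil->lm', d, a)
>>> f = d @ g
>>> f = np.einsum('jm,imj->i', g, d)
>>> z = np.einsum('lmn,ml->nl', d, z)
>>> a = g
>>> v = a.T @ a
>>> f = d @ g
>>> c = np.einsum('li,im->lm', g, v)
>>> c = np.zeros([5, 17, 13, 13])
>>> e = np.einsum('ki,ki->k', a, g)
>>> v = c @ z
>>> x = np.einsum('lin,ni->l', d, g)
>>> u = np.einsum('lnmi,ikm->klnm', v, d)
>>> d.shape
(5, 3, 13)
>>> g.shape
(13, 3)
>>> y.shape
(2, 3)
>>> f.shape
(5, 3, 3)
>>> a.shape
(13, 3)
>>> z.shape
(13, 5)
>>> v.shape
(5, 17, 13, 5)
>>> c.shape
(5, 17, 13, 13)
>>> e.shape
(13,)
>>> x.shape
(5,)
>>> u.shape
(3, 5, 17, 13)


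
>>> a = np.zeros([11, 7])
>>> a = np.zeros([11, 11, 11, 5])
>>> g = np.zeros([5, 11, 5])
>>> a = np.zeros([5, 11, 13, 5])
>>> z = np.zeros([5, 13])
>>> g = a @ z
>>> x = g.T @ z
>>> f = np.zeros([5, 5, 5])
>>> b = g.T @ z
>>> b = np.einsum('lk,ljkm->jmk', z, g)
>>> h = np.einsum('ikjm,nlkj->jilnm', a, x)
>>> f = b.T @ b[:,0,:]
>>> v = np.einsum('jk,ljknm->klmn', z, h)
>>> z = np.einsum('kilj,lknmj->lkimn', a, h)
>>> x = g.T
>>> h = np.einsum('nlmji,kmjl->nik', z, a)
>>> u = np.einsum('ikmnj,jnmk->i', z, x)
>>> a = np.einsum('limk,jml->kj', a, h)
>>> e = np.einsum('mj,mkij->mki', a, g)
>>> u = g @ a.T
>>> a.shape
(5, 13)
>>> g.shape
(5, 11, 13, 13)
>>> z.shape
(13, 5, 11, 13, 13)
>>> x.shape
(13, 13, 11, 5)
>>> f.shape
(13, 13, 13)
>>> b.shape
(11, 13, 13)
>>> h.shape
(13, 13, 5)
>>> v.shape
(13, 13, 5, 13)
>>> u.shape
(5, 11, 13, 5)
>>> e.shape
(5, 11, 13)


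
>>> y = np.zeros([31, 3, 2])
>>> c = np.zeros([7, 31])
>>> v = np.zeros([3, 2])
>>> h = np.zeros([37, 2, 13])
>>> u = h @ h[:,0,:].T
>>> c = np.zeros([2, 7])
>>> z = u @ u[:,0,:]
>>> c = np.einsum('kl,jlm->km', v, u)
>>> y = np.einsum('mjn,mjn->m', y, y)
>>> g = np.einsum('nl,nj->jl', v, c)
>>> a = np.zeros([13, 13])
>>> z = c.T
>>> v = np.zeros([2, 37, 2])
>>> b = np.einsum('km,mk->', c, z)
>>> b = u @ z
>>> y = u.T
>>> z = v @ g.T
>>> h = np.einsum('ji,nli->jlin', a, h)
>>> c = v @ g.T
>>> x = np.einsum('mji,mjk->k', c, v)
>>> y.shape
(37, 2, 37)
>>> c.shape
(2, 37, 37)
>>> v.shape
(2, 37, 2)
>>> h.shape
(13, 2, 13, 37)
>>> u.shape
(37, 2, 37)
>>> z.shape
(2, 37, 37)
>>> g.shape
(37, 2)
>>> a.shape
(13, 13)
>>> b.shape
(37, 2, 3)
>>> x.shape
(2,)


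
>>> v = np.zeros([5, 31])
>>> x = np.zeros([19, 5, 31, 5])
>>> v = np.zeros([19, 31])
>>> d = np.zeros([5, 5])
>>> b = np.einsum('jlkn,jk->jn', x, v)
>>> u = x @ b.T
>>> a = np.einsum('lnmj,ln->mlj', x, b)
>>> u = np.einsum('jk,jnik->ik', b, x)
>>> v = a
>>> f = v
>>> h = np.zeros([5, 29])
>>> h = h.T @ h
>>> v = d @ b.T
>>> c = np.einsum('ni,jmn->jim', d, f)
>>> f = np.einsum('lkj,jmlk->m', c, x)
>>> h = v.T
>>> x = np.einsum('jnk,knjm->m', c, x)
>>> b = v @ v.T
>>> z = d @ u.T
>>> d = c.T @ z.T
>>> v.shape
(5, 19)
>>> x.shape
(5,)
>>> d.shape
(19, 5, 5)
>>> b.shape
(5, 5)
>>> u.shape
(31, 5)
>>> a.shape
(31, 19, 5)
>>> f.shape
(5,)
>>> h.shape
(19, 5)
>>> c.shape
(31, 5, 19)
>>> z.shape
(5, 31)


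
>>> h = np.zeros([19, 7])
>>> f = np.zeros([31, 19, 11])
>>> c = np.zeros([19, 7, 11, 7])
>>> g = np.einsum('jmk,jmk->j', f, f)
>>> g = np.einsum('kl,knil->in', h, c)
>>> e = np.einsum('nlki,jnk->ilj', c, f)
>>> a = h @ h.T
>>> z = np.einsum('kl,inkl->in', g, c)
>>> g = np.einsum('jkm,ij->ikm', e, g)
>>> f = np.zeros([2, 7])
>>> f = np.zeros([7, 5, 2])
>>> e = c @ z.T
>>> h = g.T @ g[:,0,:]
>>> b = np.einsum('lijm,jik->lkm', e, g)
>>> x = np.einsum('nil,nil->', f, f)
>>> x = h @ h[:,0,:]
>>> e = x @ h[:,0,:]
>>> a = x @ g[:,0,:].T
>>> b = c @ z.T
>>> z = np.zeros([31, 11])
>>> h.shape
(31, 7, 31)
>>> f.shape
(7, 5, 2)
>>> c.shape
(19, 7, 11, 7)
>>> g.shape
(11, 7, 31)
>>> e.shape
(31, 7, 31)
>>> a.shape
(31, 7, 11)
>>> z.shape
(31, 11)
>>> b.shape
(19, 7, 11, 19)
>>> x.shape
(31, 7, 31)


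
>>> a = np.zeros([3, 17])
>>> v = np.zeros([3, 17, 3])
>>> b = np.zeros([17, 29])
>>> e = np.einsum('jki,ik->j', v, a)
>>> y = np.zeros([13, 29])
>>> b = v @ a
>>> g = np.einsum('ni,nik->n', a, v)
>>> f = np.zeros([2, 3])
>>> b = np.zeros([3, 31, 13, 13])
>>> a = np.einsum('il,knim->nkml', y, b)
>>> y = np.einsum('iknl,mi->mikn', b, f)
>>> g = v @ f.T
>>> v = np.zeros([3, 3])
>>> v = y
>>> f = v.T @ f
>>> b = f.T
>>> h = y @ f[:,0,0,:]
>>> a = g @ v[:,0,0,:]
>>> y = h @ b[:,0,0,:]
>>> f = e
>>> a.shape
(3, 17, 13)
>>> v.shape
(2, 3, 31, 13)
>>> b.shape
(3, 3, 31, 13)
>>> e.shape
(3,)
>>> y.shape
(2, 3, 31, 13)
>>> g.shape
(3, 17, 2)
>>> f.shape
(3,)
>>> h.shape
(2, 3, 31, 3)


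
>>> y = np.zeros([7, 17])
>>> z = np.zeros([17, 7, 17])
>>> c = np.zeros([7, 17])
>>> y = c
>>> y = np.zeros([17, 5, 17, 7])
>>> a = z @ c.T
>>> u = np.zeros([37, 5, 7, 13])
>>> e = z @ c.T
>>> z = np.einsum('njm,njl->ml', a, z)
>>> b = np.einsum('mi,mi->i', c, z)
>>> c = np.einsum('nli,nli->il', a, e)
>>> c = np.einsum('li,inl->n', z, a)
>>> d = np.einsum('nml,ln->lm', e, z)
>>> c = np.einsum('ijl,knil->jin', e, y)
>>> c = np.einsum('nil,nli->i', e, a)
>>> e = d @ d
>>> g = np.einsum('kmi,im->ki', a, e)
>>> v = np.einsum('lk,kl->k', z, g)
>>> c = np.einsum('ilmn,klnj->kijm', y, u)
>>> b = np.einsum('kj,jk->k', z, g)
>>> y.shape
(17, 5, 17, 7)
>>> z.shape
(7, 17)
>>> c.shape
(37, 17, 13, 17)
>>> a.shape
(17, 7, 7)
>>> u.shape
(37, 5, 7, 13)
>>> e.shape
(7, 7)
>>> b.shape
(7,)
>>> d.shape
(7, 7)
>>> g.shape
(17, 7)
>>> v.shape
(17,)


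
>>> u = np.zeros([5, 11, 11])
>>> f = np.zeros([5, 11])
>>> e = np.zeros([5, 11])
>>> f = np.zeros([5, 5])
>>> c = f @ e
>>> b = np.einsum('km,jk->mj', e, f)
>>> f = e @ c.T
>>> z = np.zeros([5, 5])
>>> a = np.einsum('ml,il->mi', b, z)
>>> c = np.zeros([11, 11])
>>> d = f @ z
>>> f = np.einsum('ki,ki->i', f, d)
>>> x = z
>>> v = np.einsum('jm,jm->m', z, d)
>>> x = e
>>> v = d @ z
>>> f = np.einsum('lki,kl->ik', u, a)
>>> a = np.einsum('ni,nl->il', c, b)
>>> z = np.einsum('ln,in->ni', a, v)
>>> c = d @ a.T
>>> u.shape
(5, 11, 11)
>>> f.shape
(11, 11)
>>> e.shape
(5, 11)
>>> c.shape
(5, 11)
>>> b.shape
(11, 5)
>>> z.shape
(5, 5)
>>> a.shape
(11, 5)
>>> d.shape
(5, 5)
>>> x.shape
(5, 11)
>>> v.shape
(5, 5)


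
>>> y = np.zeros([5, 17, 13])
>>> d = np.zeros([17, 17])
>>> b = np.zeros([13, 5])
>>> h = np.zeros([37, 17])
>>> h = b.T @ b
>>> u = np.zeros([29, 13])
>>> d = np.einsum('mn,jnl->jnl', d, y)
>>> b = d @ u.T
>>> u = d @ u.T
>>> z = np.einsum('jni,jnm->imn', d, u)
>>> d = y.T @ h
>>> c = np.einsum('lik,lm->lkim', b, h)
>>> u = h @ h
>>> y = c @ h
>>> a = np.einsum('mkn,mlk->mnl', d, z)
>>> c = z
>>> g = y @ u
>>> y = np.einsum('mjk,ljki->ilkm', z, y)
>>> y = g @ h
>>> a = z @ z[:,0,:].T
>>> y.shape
(5, 29, 17, 5)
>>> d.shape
(13, 17, 5)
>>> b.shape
(5, 17, 29)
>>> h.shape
(5, 5)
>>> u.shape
(5, 5)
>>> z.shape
(13, 29, 17)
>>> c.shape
(13, 29, 17)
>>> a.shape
(13, 29, 13)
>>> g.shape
(5, 29, 17, 5)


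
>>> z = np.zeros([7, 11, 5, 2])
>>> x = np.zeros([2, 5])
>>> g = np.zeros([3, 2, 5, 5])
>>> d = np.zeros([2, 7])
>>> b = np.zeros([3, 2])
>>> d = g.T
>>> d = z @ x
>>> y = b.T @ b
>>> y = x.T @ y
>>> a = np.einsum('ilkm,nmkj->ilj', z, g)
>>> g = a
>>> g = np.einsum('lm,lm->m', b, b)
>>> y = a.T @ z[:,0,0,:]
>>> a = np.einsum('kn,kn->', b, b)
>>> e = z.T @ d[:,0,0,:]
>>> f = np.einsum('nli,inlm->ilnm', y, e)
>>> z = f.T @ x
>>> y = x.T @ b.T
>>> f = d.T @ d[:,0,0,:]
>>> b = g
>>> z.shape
(5, 5, 11, 5)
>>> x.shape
(2, 5)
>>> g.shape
(2,)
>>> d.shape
(7, 11, 5, 5)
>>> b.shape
(2,)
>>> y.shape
(5, 3)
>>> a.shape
()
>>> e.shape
(2, 5, 11, 5)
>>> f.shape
(5, 5, 11, 5)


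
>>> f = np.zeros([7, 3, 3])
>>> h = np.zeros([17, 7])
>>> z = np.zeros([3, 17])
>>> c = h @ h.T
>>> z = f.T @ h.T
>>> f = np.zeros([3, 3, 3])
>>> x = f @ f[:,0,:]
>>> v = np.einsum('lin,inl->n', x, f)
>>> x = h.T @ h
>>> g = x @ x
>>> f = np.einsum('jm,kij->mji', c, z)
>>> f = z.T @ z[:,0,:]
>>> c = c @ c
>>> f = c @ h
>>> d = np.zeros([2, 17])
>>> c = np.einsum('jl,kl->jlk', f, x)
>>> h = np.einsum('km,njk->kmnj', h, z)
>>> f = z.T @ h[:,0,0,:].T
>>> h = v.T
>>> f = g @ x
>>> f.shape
(7, 7)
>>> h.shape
(3,)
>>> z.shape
(3, 3, 17)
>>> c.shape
(17, 7, 7)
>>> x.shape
(7, 7)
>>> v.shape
(3,)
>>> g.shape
(7, 7)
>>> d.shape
(2, 17)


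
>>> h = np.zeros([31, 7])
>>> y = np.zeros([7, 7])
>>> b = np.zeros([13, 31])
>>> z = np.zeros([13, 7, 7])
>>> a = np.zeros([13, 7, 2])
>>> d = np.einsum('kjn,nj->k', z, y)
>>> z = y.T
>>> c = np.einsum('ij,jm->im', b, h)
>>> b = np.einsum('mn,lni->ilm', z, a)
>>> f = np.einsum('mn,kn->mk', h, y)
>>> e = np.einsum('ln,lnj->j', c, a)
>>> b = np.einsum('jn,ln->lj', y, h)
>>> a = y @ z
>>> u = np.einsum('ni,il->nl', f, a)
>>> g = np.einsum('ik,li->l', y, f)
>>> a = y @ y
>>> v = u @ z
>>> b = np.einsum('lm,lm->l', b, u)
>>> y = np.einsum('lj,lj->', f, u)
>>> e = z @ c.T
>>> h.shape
(31, 7)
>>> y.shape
()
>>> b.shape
(31,)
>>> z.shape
(7, 7)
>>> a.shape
(7, 7)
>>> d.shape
(13,)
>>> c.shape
(13, 7)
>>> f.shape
(31, 7)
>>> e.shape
(7, 13)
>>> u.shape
(31, 7)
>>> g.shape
(31,)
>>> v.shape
(31, 7)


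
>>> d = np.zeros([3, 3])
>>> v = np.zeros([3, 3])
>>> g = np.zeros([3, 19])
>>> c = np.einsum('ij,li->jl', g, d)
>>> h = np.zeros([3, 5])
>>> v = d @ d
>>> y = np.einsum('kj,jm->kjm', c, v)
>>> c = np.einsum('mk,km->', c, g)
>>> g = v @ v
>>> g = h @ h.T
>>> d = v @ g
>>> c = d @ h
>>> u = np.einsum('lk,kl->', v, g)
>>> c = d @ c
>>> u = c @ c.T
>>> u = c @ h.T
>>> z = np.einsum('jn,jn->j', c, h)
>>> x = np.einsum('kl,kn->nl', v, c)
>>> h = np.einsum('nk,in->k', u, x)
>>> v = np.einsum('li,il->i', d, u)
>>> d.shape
(3, 3)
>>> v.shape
(3,)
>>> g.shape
(3, 3)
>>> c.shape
(3, 5)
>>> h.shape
(3,)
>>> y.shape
(19, 3, 3)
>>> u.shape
(3, 3)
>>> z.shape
(3,)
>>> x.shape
(5, 3)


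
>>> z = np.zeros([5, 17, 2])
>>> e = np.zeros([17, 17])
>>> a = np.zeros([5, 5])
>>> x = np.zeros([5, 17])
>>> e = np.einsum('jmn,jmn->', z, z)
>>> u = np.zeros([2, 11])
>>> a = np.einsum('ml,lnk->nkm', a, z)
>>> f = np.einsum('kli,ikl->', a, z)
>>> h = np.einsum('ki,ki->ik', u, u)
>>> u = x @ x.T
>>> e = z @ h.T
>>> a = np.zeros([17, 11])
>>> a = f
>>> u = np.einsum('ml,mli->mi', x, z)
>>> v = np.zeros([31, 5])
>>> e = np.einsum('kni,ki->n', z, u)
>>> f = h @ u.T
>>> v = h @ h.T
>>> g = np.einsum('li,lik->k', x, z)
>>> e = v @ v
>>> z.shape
(5, 17, 2)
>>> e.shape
(11, 11)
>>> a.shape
()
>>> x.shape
(5, 17)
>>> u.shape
(5, 2)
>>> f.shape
(11, 5)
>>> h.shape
(11, 2)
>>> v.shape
(11, 11)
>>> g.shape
(2,)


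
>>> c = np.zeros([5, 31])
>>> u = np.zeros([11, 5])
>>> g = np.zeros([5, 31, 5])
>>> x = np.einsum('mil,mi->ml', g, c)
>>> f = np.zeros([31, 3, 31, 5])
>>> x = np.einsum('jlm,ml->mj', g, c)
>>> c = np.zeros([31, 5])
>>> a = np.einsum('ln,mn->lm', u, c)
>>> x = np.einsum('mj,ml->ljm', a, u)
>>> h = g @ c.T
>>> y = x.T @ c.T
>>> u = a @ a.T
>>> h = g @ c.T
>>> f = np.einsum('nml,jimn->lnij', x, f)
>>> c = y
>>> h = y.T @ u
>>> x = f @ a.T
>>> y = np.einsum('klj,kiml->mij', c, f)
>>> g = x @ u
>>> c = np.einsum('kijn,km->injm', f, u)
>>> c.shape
(5, 31, 3, 11)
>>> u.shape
(11, 11)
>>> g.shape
(11, 5, 3, 11)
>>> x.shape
(11, 5, 3, 11)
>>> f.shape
(11, 5, 3, 31)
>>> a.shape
(11, 31)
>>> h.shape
(31, 31, 11)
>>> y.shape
(3, 5, 31)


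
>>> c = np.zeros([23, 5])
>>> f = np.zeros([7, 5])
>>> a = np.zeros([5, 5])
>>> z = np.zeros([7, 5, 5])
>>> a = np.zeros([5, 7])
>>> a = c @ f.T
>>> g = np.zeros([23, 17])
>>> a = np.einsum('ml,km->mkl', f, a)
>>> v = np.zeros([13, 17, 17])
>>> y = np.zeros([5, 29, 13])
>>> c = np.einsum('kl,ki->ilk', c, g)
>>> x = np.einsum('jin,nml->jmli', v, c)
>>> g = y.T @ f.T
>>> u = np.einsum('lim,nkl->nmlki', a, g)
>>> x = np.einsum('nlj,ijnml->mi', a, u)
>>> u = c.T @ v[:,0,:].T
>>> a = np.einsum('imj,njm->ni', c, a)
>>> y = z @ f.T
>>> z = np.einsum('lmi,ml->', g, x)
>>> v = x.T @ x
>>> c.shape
(17, 5, 23)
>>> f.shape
(7, 5)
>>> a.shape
(7, 17)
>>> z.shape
()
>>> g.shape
(13, 29, 7)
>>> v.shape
(13, 13)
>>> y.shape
(7, 5, 7)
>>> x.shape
(29, 13)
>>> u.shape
(23, 5, 13)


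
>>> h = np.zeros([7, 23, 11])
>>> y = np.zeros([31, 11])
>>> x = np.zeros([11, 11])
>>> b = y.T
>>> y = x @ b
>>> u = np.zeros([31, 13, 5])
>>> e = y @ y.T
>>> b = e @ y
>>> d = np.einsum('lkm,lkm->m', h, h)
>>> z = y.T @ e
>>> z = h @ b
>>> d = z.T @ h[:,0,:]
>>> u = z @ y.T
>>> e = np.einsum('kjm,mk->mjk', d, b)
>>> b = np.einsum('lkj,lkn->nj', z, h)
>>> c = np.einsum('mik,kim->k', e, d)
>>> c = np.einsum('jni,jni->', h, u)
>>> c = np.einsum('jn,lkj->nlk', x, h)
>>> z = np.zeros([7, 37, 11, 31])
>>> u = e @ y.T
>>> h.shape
(7, 23, 11)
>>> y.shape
(11, 31)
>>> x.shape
(11, 11)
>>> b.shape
(11, 31)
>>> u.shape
(11, 23, 11)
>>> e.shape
(11, 23, 31)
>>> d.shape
(31, 23, 11)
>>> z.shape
(7, 37, 11, 31)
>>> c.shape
(11, 7, 23)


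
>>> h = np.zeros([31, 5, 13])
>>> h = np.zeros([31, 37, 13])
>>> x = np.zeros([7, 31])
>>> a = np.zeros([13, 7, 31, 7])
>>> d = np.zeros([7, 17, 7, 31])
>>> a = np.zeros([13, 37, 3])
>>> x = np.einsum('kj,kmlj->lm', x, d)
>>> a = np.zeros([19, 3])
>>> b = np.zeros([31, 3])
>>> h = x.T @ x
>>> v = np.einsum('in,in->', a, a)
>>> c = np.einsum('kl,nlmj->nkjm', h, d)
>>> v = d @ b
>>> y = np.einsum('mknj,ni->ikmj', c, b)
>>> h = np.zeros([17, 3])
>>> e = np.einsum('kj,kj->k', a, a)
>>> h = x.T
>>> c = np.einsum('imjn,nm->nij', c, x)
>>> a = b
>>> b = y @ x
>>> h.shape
(17, 7)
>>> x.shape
(7, 17)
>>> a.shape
(31, 3)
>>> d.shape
(7, 17, 7, 31)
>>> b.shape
(3, 17, 7, 17)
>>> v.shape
(7, 17, 7, 3)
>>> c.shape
(7, 7, 31)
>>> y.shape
(3, 17, 7, 7)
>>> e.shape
(19,)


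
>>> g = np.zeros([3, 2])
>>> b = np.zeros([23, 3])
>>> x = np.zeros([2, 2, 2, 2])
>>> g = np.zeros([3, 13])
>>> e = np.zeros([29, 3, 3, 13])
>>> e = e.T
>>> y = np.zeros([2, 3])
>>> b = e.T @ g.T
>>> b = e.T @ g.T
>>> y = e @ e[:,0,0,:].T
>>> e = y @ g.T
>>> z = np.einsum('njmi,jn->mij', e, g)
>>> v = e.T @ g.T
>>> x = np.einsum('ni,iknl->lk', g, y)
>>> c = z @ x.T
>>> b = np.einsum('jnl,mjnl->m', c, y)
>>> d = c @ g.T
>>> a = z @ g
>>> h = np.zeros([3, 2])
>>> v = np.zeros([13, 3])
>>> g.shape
(3, 13)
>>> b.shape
(13,)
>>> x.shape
(13, 3)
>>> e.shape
(13, 3, 3, 3)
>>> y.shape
(13, 3, 3, 13)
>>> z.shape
(3, 3, 3)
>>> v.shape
(13, 3)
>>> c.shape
(3, 3, 13)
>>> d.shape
(3, 3, 3)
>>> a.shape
(3, 3, 13)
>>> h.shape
(3, 2)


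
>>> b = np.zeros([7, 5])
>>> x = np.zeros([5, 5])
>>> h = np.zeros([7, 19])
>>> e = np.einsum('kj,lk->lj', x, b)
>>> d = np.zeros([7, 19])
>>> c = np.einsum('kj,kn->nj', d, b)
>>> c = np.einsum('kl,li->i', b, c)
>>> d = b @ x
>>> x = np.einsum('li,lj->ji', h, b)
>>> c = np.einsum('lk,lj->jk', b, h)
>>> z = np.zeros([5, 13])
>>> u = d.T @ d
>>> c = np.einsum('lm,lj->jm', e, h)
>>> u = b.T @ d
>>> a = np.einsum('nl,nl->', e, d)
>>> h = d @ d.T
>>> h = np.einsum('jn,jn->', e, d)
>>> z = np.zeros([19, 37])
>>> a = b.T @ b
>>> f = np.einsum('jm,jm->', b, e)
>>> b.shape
(7, 5)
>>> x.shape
(5, 19)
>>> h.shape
()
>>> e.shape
(7, 5)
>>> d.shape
(7, 5)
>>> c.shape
(19, 5)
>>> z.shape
(19, 37)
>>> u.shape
(5, 5)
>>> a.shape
(5, 5)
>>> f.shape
()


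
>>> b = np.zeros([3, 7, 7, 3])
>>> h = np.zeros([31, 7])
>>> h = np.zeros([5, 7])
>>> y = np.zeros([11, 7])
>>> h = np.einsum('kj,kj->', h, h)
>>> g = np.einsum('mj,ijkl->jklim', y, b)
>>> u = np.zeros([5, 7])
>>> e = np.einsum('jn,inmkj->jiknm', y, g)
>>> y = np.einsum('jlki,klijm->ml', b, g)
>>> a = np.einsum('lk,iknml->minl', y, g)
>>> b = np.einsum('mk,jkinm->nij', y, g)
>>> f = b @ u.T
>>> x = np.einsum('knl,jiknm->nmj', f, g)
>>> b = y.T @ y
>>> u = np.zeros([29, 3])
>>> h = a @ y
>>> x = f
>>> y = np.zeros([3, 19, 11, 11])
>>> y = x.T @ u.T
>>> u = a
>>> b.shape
(7, 7)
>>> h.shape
(3, 7, 3, 7)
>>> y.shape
(5, 3, 29)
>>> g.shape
(7, 7, 3, 3, 11)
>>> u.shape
(3, 7, 3, 11)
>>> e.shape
(11, 7, 3, 7, 3)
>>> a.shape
(3, 7, 3, 11)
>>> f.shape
(3, 3, 5)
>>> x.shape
(3, 3, 5)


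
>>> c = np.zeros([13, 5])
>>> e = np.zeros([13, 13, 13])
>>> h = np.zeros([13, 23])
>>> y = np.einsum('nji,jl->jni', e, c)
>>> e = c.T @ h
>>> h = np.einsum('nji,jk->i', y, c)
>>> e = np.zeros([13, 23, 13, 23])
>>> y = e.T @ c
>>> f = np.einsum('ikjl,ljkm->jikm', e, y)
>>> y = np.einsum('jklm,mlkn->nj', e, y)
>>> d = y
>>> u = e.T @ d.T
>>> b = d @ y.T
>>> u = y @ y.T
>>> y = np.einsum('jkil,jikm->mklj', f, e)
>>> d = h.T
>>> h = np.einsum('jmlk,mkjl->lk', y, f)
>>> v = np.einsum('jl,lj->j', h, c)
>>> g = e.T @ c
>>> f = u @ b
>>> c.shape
(13, 5)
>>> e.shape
(13, 23, 13, 23)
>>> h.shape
(5, 13)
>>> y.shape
(23, 13, 5, 13)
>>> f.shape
(5, 5)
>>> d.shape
(13,)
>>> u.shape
(5, 5)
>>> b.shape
(5, 5)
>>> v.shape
(5,)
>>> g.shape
(23, 13, 23, 5)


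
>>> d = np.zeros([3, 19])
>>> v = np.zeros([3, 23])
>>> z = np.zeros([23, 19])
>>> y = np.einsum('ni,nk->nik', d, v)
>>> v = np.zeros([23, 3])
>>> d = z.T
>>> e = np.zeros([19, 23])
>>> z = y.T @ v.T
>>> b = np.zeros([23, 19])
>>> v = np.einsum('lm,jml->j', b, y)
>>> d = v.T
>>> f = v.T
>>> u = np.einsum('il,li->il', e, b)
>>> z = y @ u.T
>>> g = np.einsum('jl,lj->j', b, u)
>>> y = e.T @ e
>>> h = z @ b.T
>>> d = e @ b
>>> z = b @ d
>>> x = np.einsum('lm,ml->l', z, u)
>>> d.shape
(19, 19)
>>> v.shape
(3,)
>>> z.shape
(23, 19)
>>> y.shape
(23, 23)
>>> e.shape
(19, 23)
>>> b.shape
(23, 19)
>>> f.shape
(3,)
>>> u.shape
(19, 23)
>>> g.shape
(23,)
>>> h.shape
(3, 19, 23)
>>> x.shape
(23,)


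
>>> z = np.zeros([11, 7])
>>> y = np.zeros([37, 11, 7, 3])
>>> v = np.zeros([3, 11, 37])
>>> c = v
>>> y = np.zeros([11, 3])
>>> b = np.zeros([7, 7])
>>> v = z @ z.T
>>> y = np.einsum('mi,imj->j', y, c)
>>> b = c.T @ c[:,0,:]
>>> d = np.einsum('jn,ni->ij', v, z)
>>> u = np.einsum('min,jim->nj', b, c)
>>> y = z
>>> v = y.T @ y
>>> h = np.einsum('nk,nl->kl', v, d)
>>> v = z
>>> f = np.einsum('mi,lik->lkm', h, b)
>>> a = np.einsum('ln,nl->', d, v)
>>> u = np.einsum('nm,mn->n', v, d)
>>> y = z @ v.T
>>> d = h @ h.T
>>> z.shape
(11, 7)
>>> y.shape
(11, 11)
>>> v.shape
(11, 7)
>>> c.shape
(3, 11, 37)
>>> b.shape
(37, 11, 37)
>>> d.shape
(7, 7)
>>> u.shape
(11,)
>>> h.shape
(7, 11)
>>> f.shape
(37, 37, 7)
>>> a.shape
()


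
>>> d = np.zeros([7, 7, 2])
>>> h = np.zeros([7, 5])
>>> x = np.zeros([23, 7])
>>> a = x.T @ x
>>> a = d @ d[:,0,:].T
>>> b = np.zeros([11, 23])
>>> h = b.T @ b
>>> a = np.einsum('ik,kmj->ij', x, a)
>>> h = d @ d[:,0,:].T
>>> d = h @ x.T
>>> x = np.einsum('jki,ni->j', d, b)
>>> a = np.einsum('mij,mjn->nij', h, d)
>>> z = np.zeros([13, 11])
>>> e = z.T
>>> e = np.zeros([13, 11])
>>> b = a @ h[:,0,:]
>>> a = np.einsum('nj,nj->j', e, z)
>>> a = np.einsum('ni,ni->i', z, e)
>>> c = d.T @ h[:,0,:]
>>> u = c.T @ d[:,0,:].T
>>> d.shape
(7, 7, 23)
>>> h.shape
(7, 7, 7)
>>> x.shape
(7,)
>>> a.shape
(11,)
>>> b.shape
(23, 7, 7)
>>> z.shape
(13, 11)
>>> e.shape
(13, 11)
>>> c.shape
(23, 7, 7)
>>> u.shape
(7, 7, 7)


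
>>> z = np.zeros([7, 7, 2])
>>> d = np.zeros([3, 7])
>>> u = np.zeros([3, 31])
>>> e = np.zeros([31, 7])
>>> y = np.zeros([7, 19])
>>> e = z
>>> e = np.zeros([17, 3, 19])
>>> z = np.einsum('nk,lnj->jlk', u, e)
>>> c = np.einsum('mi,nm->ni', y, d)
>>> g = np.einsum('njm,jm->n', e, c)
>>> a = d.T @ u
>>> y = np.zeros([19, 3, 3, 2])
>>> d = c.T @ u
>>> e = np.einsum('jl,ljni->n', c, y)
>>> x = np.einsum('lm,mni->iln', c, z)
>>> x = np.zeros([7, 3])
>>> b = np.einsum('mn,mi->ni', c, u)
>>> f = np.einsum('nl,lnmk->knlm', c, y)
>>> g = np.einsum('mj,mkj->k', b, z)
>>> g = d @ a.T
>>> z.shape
(19, 17, 31)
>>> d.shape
(19, 31)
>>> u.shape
(3, 31)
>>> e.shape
(3,)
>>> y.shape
(19, 3, 3, 2)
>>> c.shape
(3, 19)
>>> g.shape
(19, 7)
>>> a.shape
(7, 31)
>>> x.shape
(7, 3)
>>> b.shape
(19, 31)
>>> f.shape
(2, 3, 19, 3)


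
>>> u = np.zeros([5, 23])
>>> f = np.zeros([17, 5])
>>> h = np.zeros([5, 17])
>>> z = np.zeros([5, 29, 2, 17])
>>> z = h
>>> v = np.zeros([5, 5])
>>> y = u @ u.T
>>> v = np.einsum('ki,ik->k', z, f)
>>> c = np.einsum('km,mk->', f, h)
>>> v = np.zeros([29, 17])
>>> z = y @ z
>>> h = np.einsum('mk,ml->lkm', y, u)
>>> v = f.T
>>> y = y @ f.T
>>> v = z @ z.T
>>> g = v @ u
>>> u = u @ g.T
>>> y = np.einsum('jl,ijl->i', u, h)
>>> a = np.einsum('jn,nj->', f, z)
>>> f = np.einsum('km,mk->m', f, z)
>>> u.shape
(5, 5)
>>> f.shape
(5,)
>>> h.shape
(23, 5, 5)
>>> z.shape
(5, 17)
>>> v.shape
(5, 5)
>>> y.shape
(23,)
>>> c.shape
()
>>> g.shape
(5, 23)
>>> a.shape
()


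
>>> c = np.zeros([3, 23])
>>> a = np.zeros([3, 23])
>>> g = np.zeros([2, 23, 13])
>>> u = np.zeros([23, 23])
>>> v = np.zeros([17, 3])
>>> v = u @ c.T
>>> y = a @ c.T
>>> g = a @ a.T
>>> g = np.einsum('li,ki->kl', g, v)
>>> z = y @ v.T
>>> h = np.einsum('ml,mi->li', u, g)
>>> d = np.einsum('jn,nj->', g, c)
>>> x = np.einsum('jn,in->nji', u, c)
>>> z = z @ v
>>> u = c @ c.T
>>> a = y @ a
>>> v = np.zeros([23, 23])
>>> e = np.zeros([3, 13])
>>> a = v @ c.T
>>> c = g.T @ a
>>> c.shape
(3, 3)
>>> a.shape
(23, 3)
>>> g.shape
(23, 3)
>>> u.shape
(3, 3)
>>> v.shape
(23, 23)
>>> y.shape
(3, 3)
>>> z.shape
(3, 3)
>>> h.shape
(23, 3)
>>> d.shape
()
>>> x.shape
(23, 23, 3)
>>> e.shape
(3, 13)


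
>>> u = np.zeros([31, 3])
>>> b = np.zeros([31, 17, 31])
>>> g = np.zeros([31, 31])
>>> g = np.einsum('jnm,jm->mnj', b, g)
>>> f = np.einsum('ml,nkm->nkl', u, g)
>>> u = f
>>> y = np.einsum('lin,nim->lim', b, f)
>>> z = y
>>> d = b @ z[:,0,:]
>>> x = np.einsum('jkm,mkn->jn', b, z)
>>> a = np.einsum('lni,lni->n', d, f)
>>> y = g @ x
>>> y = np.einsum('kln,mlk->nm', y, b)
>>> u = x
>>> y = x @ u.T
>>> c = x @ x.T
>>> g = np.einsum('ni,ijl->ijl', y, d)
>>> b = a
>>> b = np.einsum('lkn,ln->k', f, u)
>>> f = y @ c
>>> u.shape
(31, 3)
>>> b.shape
(17,)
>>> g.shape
(31, 17, 3)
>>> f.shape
(31, 31)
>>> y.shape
(31, 31)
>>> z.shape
(31, 17, 3)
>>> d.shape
(31, 17, 3)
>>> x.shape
(31, 3)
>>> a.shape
(17,)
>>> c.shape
(31, 31)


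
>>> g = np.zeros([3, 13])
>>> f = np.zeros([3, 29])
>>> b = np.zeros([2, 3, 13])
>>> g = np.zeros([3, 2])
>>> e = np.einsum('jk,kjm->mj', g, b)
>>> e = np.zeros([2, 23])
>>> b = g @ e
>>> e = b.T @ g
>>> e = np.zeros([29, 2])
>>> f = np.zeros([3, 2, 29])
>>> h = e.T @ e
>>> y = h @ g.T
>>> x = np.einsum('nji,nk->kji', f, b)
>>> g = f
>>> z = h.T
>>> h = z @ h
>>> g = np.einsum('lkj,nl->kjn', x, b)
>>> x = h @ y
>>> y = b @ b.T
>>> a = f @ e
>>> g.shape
(2, 29, 3)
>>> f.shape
(3, 2, 29)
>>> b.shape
(3, 23)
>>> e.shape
(29, 2)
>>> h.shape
(2, 2)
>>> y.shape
(3, 3)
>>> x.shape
(2, 3)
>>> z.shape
(2, 2)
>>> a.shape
(3, 2, 2)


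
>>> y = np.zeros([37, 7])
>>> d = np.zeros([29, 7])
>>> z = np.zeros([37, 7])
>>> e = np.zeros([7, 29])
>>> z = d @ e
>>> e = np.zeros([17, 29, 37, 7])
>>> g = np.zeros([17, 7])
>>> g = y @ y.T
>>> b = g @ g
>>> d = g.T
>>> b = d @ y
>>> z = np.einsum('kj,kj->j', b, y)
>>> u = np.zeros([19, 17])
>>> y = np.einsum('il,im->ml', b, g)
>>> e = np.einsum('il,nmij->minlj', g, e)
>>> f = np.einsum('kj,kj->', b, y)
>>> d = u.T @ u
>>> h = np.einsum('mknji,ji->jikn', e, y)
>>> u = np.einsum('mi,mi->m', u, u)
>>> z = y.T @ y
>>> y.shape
(37, 7)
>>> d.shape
(17, 17)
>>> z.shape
(7, 7)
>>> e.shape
(29, 37, 17, 37, 7)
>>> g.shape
(37, 37)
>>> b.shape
(37, 7)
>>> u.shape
(19,)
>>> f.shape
()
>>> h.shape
(37, 7, 37, 17)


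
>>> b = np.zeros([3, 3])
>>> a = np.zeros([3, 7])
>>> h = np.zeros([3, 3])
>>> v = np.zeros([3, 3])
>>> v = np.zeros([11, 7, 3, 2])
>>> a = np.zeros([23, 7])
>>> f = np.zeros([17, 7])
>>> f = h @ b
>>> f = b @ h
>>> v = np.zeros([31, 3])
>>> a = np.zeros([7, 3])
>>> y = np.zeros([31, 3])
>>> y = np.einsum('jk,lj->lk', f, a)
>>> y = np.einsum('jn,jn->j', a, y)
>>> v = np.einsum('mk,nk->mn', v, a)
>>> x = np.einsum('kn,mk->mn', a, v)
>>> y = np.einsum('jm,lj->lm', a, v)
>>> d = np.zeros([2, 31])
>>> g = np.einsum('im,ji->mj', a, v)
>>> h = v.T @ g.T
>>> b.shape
(3, 3)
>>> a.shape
(7, 3)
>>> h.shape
(7, 3)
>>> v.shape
(31, 7)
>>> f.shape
(3, 3)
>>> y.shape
(31, 3)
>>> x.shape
(31, 3)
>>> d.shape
(2, 31)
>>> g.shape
(3, 31)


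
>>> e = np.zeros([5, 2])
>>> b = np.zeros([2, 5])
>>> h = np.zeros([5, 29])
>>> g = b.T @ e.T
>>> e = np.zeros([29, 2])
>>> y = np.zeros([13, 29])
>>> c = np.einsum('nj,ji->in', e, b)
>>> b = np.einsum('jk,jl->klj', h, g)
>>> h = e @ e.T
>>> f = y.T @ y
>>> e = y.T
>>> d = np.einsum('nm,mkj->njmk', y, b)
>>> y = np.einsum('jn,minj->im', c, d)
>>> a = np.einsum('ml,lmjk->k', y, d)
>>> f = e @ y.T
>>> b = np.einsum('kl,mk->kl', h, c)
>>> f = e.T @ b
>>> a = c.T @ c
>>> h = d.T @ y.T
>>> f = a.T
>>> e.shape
(29, 13)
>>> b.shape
(29, 29)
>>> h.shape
(5, 29, 5, 5)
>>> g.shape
(5, 5)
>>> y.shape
(5, 13)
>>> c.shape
(5, 29)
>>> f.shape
(29, 29)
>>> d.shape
(13, 5, 29, 5)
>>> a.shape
(29, 29)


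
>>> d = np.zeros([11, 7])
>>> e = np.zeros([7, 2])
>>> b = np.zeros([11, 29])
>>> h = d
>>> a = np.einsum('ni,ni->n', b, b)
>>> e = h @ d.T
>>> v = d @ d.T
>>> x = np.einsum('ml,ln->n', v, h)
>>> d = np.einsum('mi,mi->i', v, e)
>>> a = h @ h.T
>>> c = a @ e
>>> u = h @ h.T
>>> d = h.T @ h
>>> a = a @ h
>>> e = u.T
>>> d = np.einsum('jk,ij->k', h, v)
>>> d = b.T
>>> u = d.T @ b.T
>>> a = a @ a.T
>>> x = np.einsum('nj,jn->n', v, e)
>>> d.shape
(29, 11)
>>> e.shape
(11, 11)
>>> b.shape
(11, 29)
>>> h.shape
(11, 7)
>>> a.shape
(11, 11)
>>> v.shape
(11, 11)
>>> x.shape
(11,)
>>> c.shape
(11, 11)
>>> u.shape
(11, 11)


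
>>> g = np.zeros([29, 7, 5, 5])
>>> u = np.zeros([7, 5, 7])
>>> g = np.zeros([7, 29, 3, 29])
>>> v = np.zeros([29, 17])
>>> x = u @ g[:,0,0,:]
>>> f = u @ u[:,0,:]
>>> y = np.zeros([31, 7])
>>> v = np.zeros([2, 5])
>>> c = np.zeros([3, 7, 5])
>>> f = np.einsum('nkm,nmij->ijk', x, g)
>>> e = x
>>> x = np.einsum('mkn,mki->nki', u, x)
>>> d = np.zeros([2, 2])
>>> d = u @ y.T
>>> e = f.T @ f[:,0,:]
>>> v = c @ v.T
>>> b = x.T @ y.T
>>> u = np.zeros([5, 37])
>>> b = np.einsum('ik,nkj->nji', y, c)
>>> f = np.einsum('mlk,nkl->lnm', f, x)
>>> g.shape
(7, 29, 3, 29)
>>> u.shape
(5, 37)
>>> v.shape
(3, 7, 2)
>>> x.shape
(7, 5, 29)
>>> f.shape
(29, 7, 3)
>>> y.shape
(31, 7)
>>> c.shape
(3, 7, 5)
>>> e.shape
(5, 29, 5)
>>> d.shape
(7, 5, 31)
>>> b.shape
(3, 5, 31)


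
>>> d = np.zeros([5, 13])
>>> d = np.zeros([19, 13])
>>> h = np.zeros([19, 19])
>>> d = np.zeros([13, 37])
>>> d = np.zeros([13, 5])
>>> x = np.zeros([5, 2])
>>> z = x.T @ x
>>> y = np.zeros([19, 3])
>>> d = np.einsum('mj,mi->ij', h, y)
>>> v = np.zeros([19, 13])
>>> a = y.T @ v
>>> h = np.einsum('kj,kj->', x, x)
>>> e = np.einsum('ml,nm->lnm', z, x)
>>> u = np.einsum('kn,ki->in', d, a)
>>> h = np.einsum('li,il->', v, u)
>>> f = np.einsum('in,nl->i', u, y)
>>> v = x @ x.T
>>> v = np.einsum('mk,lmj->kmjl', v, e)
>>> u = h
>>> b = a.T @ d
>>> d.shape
(3, 19)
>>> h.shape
()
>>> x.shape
(5, 2)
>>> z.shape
(2, 2)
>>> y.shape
(19, 3)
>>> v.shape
(5, 5, 2, 2)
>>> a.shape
(3, 13)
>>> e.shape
(2, 5, 2)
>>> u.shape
()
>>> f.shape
(13,)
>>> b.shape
(13, 19)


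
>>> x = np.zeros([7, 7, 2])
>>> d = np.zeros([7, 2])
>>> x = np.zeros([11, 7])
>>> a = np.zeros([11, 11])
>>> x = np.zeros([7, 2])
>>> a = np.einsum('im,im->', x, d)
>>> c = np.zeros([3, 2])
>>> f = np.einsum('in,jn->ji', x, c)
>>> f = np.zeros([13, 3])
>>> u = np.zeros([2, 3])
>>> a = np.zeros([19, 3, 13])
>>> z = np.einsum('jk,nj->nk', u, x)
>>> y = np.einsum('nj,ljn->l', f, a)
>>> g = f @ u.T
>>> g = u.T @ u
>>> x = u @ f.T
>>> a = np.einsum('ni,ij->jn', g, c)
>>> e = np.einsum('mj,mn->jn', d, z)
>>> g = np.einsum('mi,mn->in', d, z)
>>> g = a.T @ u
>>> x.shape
(2, 13)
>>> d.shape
(7, 2)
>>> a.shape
(2, 3)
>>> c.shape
(3, 2)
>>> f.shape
(13, 3)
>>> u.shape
(2, 3)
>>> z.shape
(7, 3)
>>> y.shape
(19,)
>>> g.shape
(3, 3)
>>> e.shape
(2, 3)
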